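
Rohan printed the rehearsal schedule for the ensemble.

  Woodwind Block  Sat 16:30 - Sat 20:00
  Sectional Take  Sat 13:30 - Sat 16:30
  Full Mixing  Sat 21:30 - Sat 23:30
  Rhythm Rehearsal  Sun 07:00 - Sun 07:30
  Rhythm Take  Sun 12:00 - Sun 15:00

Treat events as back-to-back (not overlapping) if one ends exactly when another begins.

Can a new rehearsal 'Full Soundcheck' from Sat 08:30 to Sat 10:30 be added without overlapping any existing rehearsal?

Yes — the slot is free

Sectional Take: starts Sat 13:30 at or after Full Soundcheck ends Sat 10:30 → clear.
Woodwind Block: starts Sat 16:30 at or after Full Soundcheck ends Sat 10:30 → clear.
Full Mixing: starts Sat 21:30 at or after Full Soundcheck ends Sat 10:30 → clear.
Rhythm Rehearsal: starts Sun 07:00 at or after Full Soundcheck ends Sat 10:30 → clear.
Rhythm Take: starts Sun 12:00 at or after Full Soundcheck ends Sat 10:30 → clear.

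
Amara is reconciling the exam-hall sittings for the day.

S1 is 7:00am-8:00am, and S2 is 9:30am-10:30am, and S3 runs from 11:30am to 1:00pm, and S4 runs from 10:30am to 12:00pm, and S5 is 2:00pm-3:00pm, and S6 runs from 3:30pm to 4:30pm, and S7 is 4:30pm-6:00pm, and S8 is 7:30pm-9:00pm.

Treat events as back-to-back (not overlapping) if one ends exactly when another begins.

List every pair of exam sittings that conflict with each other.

Sorted by start: S1, S2, S4, S3, S5, S6, S7, S8.
S2 starts after S1 ends, so S1 has no further overlaps.
S4 starts exactly when S2 ends (back-to-back, no overlap), so S2 has no further overlaps.
S3 starts before S4 ends → S4 and S3 overlap.
S5 starts after S4 ends, so S4 has no further overlaps.
S5 starts after S3 ends, so S3 has no further overlaps.
S6 starts after S5 ends, so S5 has no further overlaps.
S7 starts exactly when S6 ends (back-to-back, no overlap), so S6 has no further overlaps.
S8 starts after S7 ends.

S3 & S4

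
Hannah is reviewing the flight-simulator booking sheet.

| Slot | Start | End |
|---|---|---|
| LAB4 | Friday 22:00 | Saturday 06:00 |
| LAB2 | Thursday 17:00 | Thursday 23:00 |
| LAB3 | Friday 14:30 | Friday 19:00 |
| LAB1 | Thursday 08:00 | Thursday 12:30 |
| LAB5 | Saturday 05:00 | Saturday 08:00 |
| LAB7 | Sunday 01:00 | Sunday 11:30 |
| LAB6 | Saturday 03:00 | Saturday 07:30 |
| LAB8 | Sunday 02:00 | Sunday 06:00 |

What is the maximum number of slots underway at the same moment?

Sort all start/end points and keep a running count:
Thursday 08:00 start LAB1 → 1
Thursday 12:30 end LAB1 → 0
Thursday 17:00 start LAB2 → 1
Thursday 23:00 end LAB2 → 0
Friday 14:30 start LAB3 → 1
Friday 19:00 end LAB3 → 0
Friday 22:00 start LAB4 → 1
Saturday 03:00 start LAB6 → 2
Saturday 05:00 start LAB5 → 3
Saturday 06:00 end LAB4 → 2
Saturday 07:30 end LAB6 → 1
Saturday 08:00 end LAB5 → 0
Sunday 01:00 start LAB7 → 1
Sunday 02:00 start LAB8 → 2
Sunday 06:00 end LAB8 → 1
Sunday 11:30 end LAB7 → 0
Peak is 3, at Saturday 05:00 (LAB4, LAB5, LAB6).

3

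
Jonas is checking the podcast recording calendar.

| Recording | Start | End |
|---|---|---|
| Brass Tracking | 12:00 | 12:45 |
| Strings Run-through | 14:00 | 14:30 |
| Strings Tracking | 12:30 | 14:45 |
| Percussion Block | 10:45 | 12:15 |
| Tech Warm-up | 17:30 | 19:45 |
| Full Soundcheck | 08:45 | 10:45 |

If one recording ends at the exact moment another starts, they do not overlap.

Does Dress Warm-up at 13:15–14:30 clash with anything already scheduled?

Yes — it overlaps Strings Run-through, Strings Tracking

Full Soundcheck: ends 10:45 at or before Dress Warm-up starts 13:15 → clear.
Percussion Block: ends 12:15 at or before Dress Warm-up starts 13:15 → clear.
Brass Tracking: ends 12:45 at or before Dress Warm-up starts 13:15 → clear.
Strings Tracking: starts 12:30 before Dress Warm-up ends 14:30, and ends 14:45 after Dress Warm-up starts 13:15 → overlap.
Strings Run-through: starts 14:00 before Dress Warm-up ends 14:30, and ends 14:30 after Dress Warm-up starts 13:15 → overlap.
Tech Warm-up: starts 17:30 at or after Dress Warm-up ends 14:30 → clear.
Dress Warm-up overlaps Strings Tracking, Strings Run-through.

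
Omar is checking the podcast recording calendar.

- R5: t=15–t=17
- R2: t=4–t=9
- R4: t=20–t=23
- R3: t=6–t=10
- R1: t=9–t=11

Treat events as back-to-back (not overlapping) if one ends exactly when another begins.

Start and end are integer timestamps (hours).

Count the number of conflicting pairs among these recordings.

Check each pair: they overlap iff neither finishes before the other starts.
Sorted by start: R2, R3, R1, R5, R4.
R3 starts before R2 ends → R2 and R3 overlap.
R1 starts exactly when R2 ends (back-to-back, no overlap) — done with R2.
R1 starts before R3 ends → R3 and R1 overlap.
R5 starts after R3 ends — done with R3.
R5 starts after R1 ends — done with R1.
R4 starts after R5 ends.
Overlapping pairs: R1 & R3, R2 & R3 — 2 in total.

2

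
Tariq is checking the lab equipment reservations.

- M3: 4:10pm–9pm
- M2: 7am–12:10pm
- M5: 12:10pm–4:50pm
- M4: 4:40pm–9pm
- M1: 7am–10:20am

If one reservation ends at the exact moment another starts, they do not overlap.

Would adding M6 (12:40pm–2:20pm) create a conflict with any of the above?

Yes — it overlaps M5

M1: ends 10:20am at or before M6 starts 12:40pm → clear.
M2: ends 12:10pm at or before M6 starts 12:40pm → clear.
M5: starts 12:10pm before M6 ends 2:20pm, and ends 4:50pm after M6 starts 12:40pm → overlap.
M3: starts 4:10pm at or after M6 ends 2:20pm → clear.
M4: starts 4:40pm at or after M6 ends 2:20pm → clear.
M6 overlaps M5.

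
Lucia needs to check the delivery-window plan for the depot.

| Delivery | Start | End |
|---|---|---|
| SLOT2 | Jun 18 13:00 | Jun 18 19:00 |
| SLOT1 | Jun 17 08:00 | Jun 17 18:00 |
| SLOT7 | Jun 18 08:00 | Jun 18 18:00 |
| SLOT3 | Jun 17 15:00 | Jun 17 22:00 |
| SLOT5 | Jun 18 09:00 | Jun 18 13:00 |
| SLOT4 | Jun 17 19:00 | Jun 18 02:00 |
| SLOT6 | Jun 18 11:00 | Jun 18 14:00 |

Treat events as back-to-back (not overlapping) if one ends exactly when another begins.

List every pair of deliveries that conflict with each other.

Sorted by start: SLOT1, SLOT3, SLOT4, SLOT7, SLOT5, SLOT6, SLOT2.
SLOT3 starts before SLOT1 ends → SLOT1 and SLOT3 overlap.
SLOT4 starts after SLOT1 ends — done with SLOT1.
SLOT4 starts before SLOT3 ends → SLOT3 and SLOT4 overlap.
SLOT7 starts after SLOT3 ends — done with SLOT3.
SLOT7 starts after SLOT4 ends — done with SLOT4.
SLOT5 starts before SLOT7 ends → SLOT7 and SLOT5 overlap.
SLOT6 starts before SLOT7 ends → SLOT7 and SLOT6 overlap.
SLOT2 starts before SLOT7 ends → SLOT7 and SLOT2 overlap.
SLOT6 starts before SLOT5 ends → SLOT5 and SLOT6 overlap.
SLOT2 starts exactly when SLOT5 ends (back-to-back, no overlap).
SLOT2 starts before SLOT6 ends → SLOT6 and SLOT2 overlap.

SLOT1 & SLOT3, SLOT2 & SLOT6, SLOT2 & SLOT7, SLOT3 & SLOT4, SLOT5 & SLOT6, SLOT5 & SLOT7, SLOT6 & SLOT7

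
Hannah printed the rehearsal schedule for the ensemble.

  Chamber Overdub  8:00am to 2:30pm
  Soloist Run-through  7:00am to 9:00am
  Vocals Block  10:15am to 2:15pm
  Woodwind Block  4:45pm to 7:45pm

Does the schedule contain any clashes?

Check each pair: they overlap iff neither finishes before the other starts.
Sorted by start: Soloist Run-through, Chamber Overdub, Vocals Block, Woodwind Block.
Chamber Overdub starts before Soloist Run-through ends → Soloist Run-through and Chamber Overdub overlap.
That's a conflict, so the schedule is not conflict-free.

Yes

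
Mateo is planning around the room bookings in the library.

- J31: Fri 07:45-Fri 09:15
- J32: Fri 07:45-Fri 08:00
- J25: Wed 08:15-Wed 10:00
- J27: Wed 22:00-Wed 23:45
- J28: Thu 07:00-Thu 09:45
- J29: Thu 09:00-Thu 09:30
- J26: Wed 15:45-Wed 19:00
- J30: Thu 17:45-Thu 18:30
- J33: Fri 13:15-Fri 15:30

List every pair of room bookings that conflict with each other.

Sorted by start: J25, J26, J27, J28, J29, J30, J31, J32, J33.
J26 starts after J25 ends — done with J25.
J27 starts after J26 ends — done with J26.
J28 starts after J27 ends — done with J27.
J29 starts before J28 ends → J28 and J29 overlap.
J30 starts after J28 ends — done with J28.
J30 starts after J29 ends — done with J29.
J31 starts after J30 ends — done with J30.
J32 starts before J31 ends → J31 and J32 overlap.
J33 starts after J31 ends.
J33 starts after J32 ends.

J28 & J29, J31 & J32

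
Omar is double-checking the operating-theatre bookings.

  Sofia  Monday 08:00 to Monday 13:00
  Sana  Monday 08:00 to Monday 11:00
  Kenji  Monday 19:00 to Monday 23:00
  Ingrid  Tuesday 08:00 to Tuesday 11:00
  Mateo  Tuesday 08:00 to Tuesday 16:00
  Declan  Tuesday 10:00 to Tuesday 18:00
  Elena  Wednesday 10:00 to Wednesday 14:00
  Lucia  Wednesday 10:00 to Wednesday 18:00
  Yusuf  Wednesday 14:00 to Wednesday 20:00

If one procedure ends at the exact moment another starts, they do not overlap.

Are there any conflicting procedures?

Two intervals overlap when each starts before the other ends.
Sorted by start: Sofia, Sana, Kenji, Ingrid, Mateo, Declan, Elena, Lucia, Yusuf.
Sana starts before Sofia ends → Sofia and Sana overlap.
That's a conflict, so the schedule is not conflict-free.

Yes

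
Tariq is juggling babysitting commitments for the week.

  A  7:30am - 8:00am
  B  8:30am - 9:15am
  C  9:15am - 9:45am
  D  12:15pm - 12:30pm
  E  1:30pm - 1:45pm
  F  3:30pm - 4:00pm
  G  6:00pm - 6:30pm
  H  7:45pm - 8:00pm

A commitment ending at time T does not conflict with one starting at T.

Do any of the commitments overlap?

Sorted by start: A, B, C, D, E, F, G, H.
B starts after A ends; A is clear from here.
C starts exactly when B ends (back-to-back, no overlap); B is clear from here.
D starts after C ends; C is clear from here.
E starts after D ends; D is clear from here.
F starts after E ends; E is clear from here.
G starts after F ends; F is clear from here.
H starts after G ends.
Every pair is clear; the schedule has no overlaps.

No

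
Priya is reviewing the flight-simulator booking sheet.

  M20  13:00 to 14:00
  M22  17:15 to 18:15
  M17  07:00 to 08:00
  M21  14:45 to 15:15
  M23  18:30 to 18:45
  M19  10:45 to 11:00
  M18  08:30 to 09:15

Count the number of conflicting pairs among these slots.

0

Sorted by start: M17, M18, M19, M20, M21, M22, M23.
M18 starts after M17 ends — done with M17.
M19 starts after M18 ends — done with M18.
M20 starts after M19 ends — done with M19.
M21 starts after M20 ends — done with M20.
M22 starts after M21 ends — done with M21.
M23 starts after M22 ends.
No pair overlaps.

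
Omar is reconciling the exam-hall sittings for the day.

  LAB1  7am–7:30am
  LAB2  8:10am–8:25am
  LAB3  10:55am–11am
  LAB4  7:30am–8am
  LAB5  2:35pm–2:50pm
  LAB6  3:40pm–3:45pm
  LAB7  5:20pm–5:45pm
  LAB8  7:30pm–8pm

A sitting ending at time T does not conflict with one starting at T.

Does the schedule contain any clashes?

No

Check each pair: they overlap iff neither finishes before the other starts.
Sorted by start: LAB1, LAB4, LAB2, LAB3, LAB5, LAB6, LAB7, LAB8.
LAB4 starts exactly when LAB1 ends (back-to-back, no overlap), so LAB1 has no further overlaps.
LAB2 starts after LAB4 ends, so LAB4 has no further overlaps.
LAB3 starts after LAB2 ends, so LAB2 has no further overlaps.
LAB5 starts after LAB3 ends, so LAB3 has no further overlaps.
LAB6 starts after LAB5 ends, so LAB5 has no further overlaps.
LAB7 starts after LAB6 ends, so LAB6 has no further overlaps.
LAB8 starts after LAB7 ends.
Every pair is clear; the schedule has no overlaps.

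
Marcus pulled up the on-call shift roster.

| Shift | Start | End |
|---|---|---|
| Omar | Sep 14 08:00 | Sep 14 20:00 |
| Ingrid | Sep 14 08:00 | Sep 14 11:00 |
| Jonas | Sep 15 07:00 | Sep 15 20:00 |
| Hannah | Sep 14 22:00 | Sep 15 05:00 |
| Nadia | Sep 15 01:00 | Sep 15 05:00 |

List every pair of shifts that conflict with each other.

Hannah & Nadia, Ingrid & Omar

Sorted by start: Ingrid, Omar, Hannah, Nadia, Jonas.
Omar starts before Ingrid ends → Ingrid and Omar overlap.
Hannah starts after Ingrid ends — done with Ingrid.
Hannah starts after Omar ends — done with Omar.
Nadia starts before Hannah ends → Hannah and Nadia overlap.
Jonas starts after Hannah ends.
Jonas starts after Nadia ends.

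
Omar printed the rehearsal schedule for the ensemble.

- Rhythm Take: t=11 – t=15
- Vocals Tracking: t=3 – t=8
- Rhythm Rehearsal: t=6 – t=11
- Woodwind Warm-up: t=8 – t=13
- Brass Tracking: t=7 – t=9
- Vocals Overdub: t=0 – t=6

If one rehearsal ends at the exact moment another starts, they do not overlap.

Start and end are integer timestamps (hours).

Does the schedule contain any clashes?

Two intervals overlap when each starts before the other ends.
Sorted by start: Vocals Overdub, Vocals Tracking, Rhythm Rehearsal, Brass Tracking, Woodwind Warm-up, Rhythm Take.
Vocals Tracking starts before Vocals Overdub ends → Vocals Overdub and Vocals Tracking overlap.
That's a conflict, so the schedule is not conflict-free.

Yes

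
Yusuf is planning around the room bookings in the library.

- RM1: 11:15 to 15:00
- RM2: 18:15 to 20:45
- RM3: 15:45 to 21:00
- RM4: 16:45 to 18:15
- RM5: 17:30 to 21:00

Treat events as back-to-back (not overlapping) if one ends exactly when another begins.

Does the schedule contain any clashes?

Two intervals overlap when each starts before the other ends.
Sorted by start: RM1, RM3, RM4, RM5, RM2.
RM3 starts after RM1 ends — done with RM1.
RM4 starts before RM3 ends → RM3 and RM4 overlap.
That's a conflict, so the schedule is not conflict-free.

Yes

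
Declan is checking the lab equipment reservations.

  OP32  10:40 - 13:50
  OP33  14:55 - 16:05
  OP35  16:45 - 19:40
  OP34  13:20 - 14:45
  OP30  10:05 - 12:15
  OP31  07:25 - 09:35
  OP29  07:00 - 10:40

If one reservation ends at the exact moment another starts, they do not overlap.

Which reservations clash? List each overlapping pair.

Sorted by start: OP29, OP31, OP30, OP32, OP34, OP33, OP35.
OP31 starts before OP29 ends → OP29 and OP31 overlap.
OP30 starts before OP29 ends → OP29 and OP30 overlap.
OP32 starts exactly when OP29 ends (back-to-back, no overlap) — done with OP29.
OP30 starts after OP31 ends — done with OP31.
OP32 starts before OP30 ends → OP30 and OP32 overlap.
OP34 starts after OP30 ends — done with OP30.
OP34 starts before OP32 ends → OP32 and OP34 overlap.
OP33 starts after OP32 ends — done with OP32.
OP33 starts after OP34 ends — done with OP34.
OP35 starts after OP33 ends.

OP29 & OP30, OP29 & OP31, OP30 & OP32, OP32 & OP34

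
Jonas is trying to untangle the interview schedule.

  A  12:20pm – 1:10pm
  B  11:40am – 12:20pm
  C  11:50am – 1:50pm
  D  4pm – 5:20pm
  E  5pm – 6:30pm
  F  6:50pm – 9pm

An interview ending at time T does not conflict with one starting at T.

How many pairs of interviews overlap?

3

Sorted by start: B, C, A, D, E, F.
C starts before B ends → B and C overlap.
A starts exactly when B ends (back-to-back, no overlap) — done with B.
A starts before C ends → C and A overlap.
D starts after C ends — done with C.
D starts after A ends — done with A.
E starts before D ends → D and E overlap.
F starts after D ends.
F starts after E ends.
Overlapping pairs: A & C, B & C, D & E — 3 in total.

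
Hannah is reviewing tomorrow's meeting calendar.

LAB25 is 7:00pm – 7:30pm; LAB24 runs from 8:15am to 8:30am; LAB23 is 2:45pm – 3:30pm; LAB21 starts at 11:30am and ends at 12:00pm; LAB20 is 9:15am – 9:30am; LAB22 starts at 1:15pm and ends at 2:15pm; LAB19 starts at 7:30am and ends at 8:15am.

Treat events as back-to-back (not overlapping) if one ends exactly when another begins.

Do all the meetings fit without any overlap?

Sorted by start: LAB19, LAB24, LAB20, LAB21, LAB22, LAB23, LAB25.
LAB24 starts exactly when LAB19 ends (back-to-back, no overlap) — done with LAB19.
LAB20 starts after LAB24 ends — done with LAB24.
LAB21 starts after LAB20 ends — done with LAB20.
LAB22 starts after LAB21 ends — done with LAB21.
LAB23 starts after LAB22 ends — done with LAB22.
LAB25 starts after LAB23 ends.
Every pair is clear; the schedule has no overlaps.

Yes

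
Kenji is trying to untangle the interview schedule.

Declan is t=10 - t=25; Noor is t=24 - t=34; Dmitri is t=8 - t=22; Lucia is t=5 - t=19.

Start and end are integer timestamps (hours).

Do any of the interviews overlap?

Sorted by start: Lucia, Dmitri, Declan, Noor.
Dmitri starts before Lucia ends → Lucia and Dmitri overlap.
That's a conflict, so the schedule is not conflict-free.

Yes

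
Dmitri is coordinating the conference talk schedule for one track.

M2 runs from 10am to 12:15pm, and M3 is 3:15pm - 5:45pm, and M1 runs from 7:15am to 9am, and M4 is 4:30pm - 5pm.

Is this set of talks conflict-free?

Sorted by start: M1, M2, M3, M4.
M2 starts after M1 ends; M1 is clear from here.
M3 starts after M2 ends; M2 is clear from here.
M4 starts before M3 ends → M3 and M4 overlap.
That's a conflict, so the schedule is not conflict-free.

No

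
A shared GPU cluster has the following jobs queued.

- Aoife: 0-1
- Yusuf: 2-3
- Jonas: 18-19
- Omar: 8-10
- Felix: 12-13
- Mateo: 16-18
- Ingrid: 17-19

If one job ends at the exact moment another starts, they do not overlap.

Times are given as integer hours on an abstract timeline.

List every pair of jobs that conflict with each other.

Ingrid & Jonas, Ingrid & Mateo

Check each pair: they overlap iff neither finishes before the other starts.
Sorted by start: Aoife, Yusuf, Omar, Felix, Mateo, Ingrid, Jonas.
Yusuf starts after Aoife ends; Aoife is clear from here.
Omar starts after Yusuf ends; Yusuf is clear from here.
Felix starts after Omar ends; Omar is clear from here.
Mateo starts after Felix ends; Felix is clear from here.
Ingrid starts before Mateo ends → Mateo and Ingrid overlap.
Jonas starts exactly when Mateo ends (back-to-back, no overlap).
Jonas starts before Ingrid ends → Ingrid and Jonas overlap.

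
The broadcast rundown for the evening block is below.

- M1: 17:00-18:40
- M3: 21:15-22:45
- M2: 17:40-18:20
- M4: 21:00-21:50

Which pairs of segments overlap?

M1 & M2, M3 & M4

Two intervals overlap when each starts before the other ends.
Sorted by start: M1, M2, M4, M3.
M2 starts before M1 ends → M1 and M2 overlap.
M4 starts after M1 ends, so nothing later overlaps M1 either.
M4 starts after M2 ends, so nothing later overlaps M2 either.
M3 starts before M4 ends → M4 and M3 overlap.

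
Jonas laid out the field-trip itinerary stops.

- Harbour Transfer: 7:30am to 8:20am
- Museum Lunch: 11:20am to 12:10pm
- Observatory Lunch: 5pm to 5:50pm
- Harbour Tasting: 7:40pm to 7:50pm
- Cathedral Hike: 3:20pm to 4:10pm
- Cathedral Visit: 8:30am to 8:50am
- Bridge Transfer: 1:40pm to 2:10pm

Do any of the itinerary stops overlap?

Sorted by start: Harbour Transfer, Cathedral Visit, Museum Lunch, Bridge Transfer, Cathedral Hike, Observatory Lunch, Harbour Tasting.
Cathedral Visit starts after Harbour Transfer ends, so Harbour Transfer has no further overlaps.
Museum Lunch starts after Cathedral Visit ends, so Cathedral Visit has no further overlaps.
Bridge Transfer starts after Museum Lunch ends, so Museum Lunch has no further overlaps.
Cathedral Hike starts after Bridge Transfer ends, so Bridge Transfer has no further overlaps.
Observatory Lunch starts after Cathedral Hike ends, so Cathedral Hike has no further overlaps.
Harbour Tasting starts after Observatory Lunch ends.
Every pair is clear; the schedule has no overlaps.

No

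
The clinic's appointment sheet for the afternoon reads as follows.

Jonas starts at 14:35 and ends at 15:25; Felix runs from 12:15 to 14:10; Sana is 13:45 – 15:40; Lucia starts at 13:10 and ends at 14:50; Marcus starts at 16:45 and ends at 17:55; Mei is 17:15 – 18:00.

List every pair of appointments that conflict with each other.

Felix & Lucia, Felix & Sana, Jonas & Lucia, Jonas & Sana, Lucia & Sana, Marcus & Mei

Sorted by start: Felix, Lucia, Sana, Jonas, Marcus, Mei.
Lucia starts before Felix ends → Felix and Lucia overlap.
Sana starts before Felix ends → Felix and Sana overlap.
Jonas starts after Felix ends, so nothing later overlaps Felix either.
Sana starts before Lucia ends → Lucia and Sana overlap.
Jonas starts before Lucia ends → Lucia and Jonas overlap.
Marcus starts after Lucia ends, so nothing later overlaps Lucia either.
Jonas starts before Sana ends → Sana and Jonas overlap.
Marcus starts after Sana ends, so nothing later overlaps Sana either.
Marcus starts after Jonas ends, so nothing later overlaps Jonas either.
Mei starts before Marcus ends → Marcus and Mei overlap.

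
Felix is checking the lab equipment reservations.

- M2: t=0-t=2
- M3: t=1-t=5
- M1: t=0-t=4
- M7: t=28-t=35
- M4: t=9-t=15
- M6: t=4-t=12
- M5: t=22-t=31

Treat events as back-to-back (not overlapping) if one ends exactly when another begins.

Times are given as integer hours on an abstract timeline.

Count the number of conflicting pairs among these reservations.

6

Sorted by start: M1, M2, M3, M6, M4, M5, M7.
M2 starts before M1 ends → M1 and M2 overlap.
M3 starts before M1 ends → M1 and M3 overlap.
M6 starts exactly when M1 ends (back-to-back, no overlap) — done with M1.
M3 starts before M2 ends → M2 and M3 overlap.
M6 starts after M2 ends — done with M2.
M6 starts before M3 ends → M3 and M6 overlap.
M4 starts after M3 ends — done with M3.
M4 starts before M6 ends → M6 and M4 overlap.
M5 starts after M6 ends — done with M6.
M5 starts after M4 ends — done with M4.
M7 starts before M5 ends → M5 and M7 overlap.
Overlapping pairs: M1 & M2, M1 & M3, M2 & M3, M3 & M6, M4 & M6, M5 & M7 — 6 in total.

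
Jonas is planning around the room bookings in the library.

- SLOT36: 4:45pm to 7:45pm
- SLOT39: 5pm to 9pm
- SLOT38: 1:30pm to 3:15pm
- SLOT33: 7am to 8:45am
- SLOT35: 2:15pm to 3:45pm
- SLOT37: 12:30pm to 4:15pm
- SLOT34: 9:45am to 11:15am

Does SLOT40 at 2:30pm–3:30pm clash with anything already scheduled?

SLOT33: ends 8:45am at or before SLOT40 starts 2:30pm → clear.
SLOT34: ends 11:15am at or before SLOT40 starts 2:30pm → clear.
SLOT37: starts 12:30pm before SLOT40 ends 3:30pm, and ends 4:15pm after SLOT40 starts 2:30pm → overlap.
SLOT38: starts 1:30pm before SLOT40 ends 3:30pm, and ends 3:15pm after SLOT40 starts 2:30pm → overlap.
SLOT35: starts 2:15pm before SLOT40 ends 3:30pm, and ends 3:45pm after SLOT40 starts 2:30pm → overlap.
SLOT36: starts 4:45pm at or after SLOT40 ends 3:30pm → clear.
SLOT39: starts 5pm at or after SLOT40 ends 3:30pm → clear.
SLOT40 overlaps SLOT35, SLOT37, SLOT38.

Yes — it overlaps SLOT35, SLOT37, SLOT38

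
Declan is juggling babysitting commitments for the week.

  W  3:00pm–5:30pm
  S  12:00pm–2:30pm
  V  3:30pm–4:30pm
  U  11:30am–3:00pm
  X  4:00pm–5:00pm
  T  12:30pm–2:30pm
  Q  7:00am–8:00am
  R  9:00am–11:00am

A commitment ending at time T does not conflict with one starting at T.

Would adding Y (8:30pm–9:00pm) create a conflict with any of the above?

Q: ends 8:00am at or before Y starts 8:30pm → clear.
R: ends 11:00am at or before Y starts 8:30pm → clear.
U: ends 3:00pm at or before Y starts 8:30pm → clear.
S: ends 2:30pm at or before Y starts 8:30pm → clear.
T: ends 2:30pm at or before Y starts 8:30pm → clear.
W: ends 5:30pm at or before Y starts 8:30pm → clear.
V: ends 4:30pm at or before Y starts 8:30pm → clear.
X: ends 5:00pm at or before Y starts 8:30pm → clear.

No — it doesn't clash with anything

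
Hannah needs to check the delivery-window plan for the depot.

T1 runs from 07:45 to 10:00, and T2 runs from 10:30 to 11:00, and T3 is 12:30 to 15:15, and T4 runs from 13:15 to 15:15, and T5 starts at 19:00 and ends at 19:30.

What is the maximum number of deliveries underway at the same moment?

Sweep the timeline, counting +1 at each start and −1 at each end (ends before starts at a tie):
07:45 start T1 → 1
10:00 end T1 → 0
10:30 start T2 → 1
11:00 end T2 → 0
12:30 start T3 → 1
13:15 start T4 → 2
15:15 end T3 → 1
15:15 end T4 → 0
19:00 start T5 → 1
19:30 end T5 → 0
Peak is 2, at 13:15 (T3, T4).

2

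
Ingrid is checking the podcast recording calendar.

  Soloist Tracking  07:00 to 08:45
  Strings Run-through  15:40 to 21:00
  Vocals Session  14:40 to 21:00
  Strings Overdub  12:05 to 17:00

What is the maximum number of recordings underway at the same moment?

3

Walk through starts and ends in time order (an end at T is processed before a start at T):
07:00 start Soloist Tracking → 1
08:45 end Soloist Tracking → 0
12:05 start Strings Overdub → 1
14:40 start Vocals Session → 2
15:40 start Strings Run-through → 3
17:00 end Strings Overdub → 2
21:00 end Strings Run-through → 1
21:00 end Vocals Session → 0
Peak is 3, at 15:40 (Strings Overdub, Strings Run-through, Vocals Session).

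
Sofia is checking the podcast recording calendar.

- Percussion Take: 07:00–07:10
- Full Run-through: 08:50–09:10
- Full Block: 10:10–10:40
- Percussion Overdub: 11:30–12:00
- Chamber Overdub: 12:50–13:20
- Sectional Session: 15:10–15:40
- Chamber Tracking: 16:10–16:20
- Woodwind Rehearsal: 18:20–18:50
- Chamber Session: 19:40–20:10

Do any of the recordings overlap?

Check each pair: they overlap iff neither finishes before the other starts.
Sorted by start: Percussion Take, Full Run-through, Full Block, Percussion Overdub, Chamber Overdub, Sectional Session, Chamber Tracking, Woodwind Rehearsal, Chamber Session.
Full Run-through starts after Percussion Take ends, so nothing later overlaps Percussion Take either.
Full Block starts after Full Run-through ends, so nothing later overlaps Full Run-through either.
Percussion Overdub starts after Full Block ends, so nothing later overlaps Full Block either.
Chamber Overdub starts after Percussion Overdub ends, so nothing later overlaps Percussion Overdub either.
Sectional Session starts after Chamber Overdub ends, so nothing later overlaps Chamber Overdub either.
Chamber Tracking starts after Sectional Session ends, so nothing later overlaps Sectional Session either.
Woodwind Rehearsal starts after Chamber Tracking ends, so nothing later overlaps Chamber Tracking either.
Chamber Session starts after Woodwind Rehearsal ends.
Every pair is clear; the schedule has no overlaps.

No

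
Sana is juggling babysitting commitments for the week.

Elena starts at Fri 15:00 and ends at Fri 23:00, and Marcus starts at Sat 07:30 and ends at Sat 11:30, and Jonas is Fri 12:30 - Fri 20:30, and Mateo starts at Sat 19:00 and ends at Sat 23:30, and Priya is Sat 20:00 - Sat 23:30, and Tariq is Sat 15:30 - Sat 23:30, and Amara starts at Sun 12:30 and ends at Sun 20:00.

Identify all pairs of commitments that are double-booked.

Sorted by start: Jonas, Elena, Marcus, Tariq, Mateo, Priya, Amara.
Elena starts before Jonas ends → Jonas and Elena overlap.
Marcus starts after Jonas ends, so Jonas has no further overlaps.
Marcus starts after Elena ends, so Elena has no further overlaps.
Tariq starts after Marcus ends, so Marcus has no further overlaps.
Mateo starts before Tariq ends → Tariq and Mateo overlap.
Priya starts before Tariq ends → Tariq and Priya overlap.
Amara starts after Tariq ends.
Priya starts before Mateo ends → Mateo and Priya overlap.
Amara starts after Mateo ends.
Amara starts after Priya ends.

Elena & Jonas, Mateo & Priya, Mateo & Tariq, Priya & Tariq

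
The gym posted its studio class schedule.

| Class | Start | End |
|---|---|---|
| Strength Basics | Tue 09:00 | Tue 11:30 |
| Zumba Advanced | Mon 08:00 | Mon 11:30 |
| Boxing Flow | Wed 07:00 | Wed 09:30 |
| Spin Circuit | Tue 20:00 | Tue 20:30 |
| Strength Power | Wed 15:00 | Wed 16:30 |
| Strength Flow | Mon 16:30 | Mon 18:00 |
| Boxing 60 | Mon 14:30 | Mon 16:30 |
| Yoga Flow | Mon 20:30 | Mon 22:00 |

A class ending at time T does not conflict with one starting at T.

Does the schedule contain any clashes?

Sorted by start: Zumba Advanced, Boxing 60, Strength Flow, Yoga Flow, Strength Basics, Spin Circuit, Boxing Flow, Strength Power.
Boxing 60 starts after Zumba Advanced ends; Zumba Advanced is clear from here.
Strength Flow starts exactly when Boxing 60 ends (back-to-back, no overlap); Boxing 60 is clear from here.
Yoga Flow starts after Strength Flow ends; Strength Flow is clear from here.
Strength Basics starts after Yoga Flow ends; Yoga Flow is clear from here.
Spin Circuit starts after Strength Basics ends; Strength Basics is clear from here.
Boxing Flow starts after Spin Circuit ends; Spin Circuit is clear from here.
Strength Power starts after Boxing Flow ends.
Every pair is clear; the schedule has no overlaps.

No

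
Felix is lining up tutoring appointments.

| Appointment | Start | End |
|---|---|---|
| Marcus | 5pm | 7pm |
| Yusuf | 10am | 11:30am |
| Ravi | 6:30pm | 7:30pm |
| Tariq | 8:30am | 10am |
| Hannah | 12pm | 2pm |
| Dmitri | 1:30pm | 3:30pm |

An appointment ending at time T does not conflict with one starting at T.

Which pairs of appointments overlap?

Sorted by start: Tariq, Yusuf, Hannah, Dmitri, Marcus, Ravi.
Yusuf starts exactly when Tariq ends (back-to-back, no overlap), so nothing later overlaps Tariq either.
Hannah starts after Yusuf ends, so nothing later overlaps Yusuf either.
Dmitri starts before Hannah ends → Hannah and Dmitri overlap.
Marcus starts after Hannah ends, so nothing later overlaps Hannah either.
Marcus starts after Dmitri ends, so nothing later overlaps Dmitri either.
Ravi starts before Marcus ends → Marcus and Ravi overlap.

Dmitri & Hannah, Marcus & Ravi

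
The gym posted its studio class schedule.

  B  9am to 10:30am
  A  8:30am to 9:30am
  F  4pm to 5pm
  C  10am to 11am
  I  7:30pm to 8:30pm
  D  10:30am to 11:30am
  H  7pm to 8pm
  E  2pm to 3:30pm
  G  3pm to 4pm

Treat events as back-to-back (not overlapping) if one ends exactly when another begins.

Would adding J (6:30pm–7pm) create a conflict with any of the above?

A: ends 9:30am at or before J starts 6:30pm → clear.
B: ends 10:30am at or before J starts 6:30pm → clear.
C: ends 11am at or before J starts 6:30pm → clear.
D: ends 11:30am at or before J starts 6:30pm → clear.
E: ends 3:30pm at or before J starts 6:30pm → clear.
G: ends 4pm at or before J starts 6:30pm → clear.
F: ends 5pm at or before J starts 6:30pm → clear.
H: starts 7pm at or after J ends 7pm → clear.
I: starts 7:30pm at or after J ends 7pm → clear.

No — it doesn't clash with anything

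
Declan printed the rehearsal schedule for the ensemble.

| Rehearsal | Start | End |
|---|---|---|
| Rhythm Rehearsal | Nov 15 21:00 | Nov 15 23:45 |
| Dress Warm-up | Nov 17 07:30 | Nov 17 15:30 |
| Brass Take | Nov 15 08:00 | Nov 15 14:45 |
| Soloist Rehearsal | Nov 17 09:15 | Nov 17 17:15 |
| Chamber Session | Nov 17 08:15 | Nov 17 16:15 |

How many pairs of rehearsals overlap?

Two intervals overlap when each starts before the other ends.
Sorted by start: Brass Take, Rhythm Rehearsal, Dress Warm-up, Chamber Session, Soloist Rehearsal.
Rhythm Rehearsal starts after Brass Take ends, so nothing later overlaps Brass Take either.
Dress Warm-up starts after Rhythm Rehearsal ends, so nothing later overlaps Rhythm Rehearsal either.
Chamber Session starts before Dress Warm-up ends → Dress Warm-up and Chamber Session overlap.
Soloist Rehearsal starts before Dress Warm-up ends → Dress Warm-up and Soloist Rehearsal overlap.
Soloist Rehearsal starts before Chamber Session ends → Chamber Session and Soloist Rehearsal overlap.
Overlapping pairs: Chamber Session & Dress Warm-up, Chamber Session & Soloist Rehearsal, Dress Warm-up & Soloist Rehearsal — 3 in total.

3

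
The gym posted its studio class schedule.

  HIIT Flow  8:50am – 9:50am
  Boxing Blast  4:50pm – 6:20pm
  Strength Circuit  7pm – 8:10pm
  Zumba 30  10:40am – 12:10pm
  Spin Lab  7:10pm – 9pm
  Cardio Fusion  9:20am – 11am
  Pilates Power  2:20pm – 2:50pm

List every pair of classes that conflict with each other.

Cardio Fusion & HIIT Flow, Cardio Fusion & Zumba 30, Spin Lab & Strength Circuit

Sorted by start: HIIT Flow, Cardio Fusion, Zumba 30, Pilates Power, Boxing Blast, Strength Circuit, Spin Lab.
Cardio Fusion starts before HIIT Flow ends → HIIT Flow and Cardio Fusion overlap.
Zumba 30 starts after HIIT Flow ends, so HIIT Flow has no further overlaps.
Zumba 30 starts before Cardio Fusion ends → Cardio Fusion and Zumba 30 overlap.
Pilates Power starts after Cardio Fusion ends, so Cardio Fusion has no further overlaps.
Pilates Power starts after Zumba 30 ends, so Zumba 30 has no further overlaps.
Boxing Blast starts after Pilates Power ends, so Pilates Power has no further overlaps.
Strength Circuit starts after Boxing Blast ends, so Boxing Blast has no further overlaps.
Spin Lab starts before Strength Circuit ends → Strength Circuit and Spin Lab overlap.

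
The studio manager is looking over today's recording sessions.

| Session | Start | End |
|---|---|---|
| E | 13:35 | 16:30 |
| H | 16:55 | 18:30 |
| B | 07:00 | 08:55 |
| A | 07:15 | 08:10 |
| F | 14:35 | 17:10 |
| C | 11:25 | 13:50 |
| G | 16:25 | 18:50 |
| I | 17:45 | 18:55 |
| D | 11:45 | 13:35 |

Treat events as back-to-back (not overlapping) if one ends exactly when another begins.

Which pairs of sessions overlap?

A & B, C & D, C & E, E & F, E & G, F & G, F & H, G & H, G & I, H & I

Check each pair: they overlap iff neither finishes before the other starts.
Sorted by start: B, A, C, D, E, F, G, H, I.
A starts before B ends → B and A overlap.
C starts after B ends, so B has no further overlaps.
C starts after A ends, so A has no further overlaps.
D starts before C ends → C and D overlap.
E starts before C ends → C and E overlap.
F starts after C ends, so C has no further overlaps.
E starts exactly when D ends (back-to-back, no overlap), so D has no further overlaps.
F starts before E ends → E and F overlap.
G starts before E ends → E and G overlap.
H starts after E ends, so E has no further overlaps.
G starts before F ends → F and G overlap.
H starts before F ends → F and H overlap.
I starts after F ends.
H starts before G ends → G and H overlap.
I starts before G ends → G and I overlap.
I starts before H ends → H and I overlap.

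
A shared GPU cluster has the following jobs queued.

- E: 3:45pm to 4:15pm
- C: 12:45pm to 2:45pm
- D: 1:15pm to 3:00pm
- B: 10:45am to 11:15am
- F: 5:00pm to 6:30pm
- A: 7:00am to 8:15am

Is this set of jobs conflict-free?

Two intervals overlap when each starts before the other ends.
Sorted by start: A, B, C, D, E, F.
B starts after A ends, so nothing later overlaps A either.
C starts after B ends, so nothing later overlaps B either.
D starts before C ends → C and D overlap.
That's a conflict, so the schedule is not conflict-free.

No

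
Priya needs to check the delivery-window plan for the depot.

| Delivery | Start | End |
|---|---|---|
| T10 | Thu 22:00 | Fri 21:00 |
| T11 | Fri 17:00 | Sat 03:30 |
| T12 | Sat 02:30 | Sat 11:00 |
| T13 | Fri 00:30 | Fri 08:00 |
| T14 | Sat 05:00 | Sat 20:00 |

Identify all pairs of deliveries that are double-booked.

T10 & T11, T10 & T13, T11 & T12, T12 & T14

Sorted by start: T10, T13, T11, T12, T14.
T13 starts before T10 ends → T10 and T13 overlap.
T11 starts before T10 ends → T10 and T11 overlap.
T12 starts after T10 ends — done with T10.
T11 starts after T13 ends — done with T13.
T12 starts before T11 ends → T11 and T12 overlap.
T14 starts after T11 ends.
T14 starts before T12 ends → T12 and T14 overlap.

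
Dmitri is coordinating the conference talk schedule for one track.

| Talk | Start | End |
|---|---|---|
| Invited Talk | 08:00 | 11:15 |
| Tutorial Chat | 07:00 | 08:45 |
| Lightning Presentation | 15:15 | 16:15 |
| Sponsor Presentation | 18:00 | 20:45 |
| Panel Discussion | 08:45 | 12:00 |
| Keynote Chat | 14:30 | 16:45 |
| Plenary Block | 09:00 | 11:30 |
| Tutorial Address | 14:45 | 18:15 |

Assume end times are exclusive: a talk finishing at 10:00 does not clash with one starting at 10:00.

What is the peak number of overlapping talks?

3

Sort all start/end points and keep a running count:
07:00 start Tutorial Chat → 1
08:00 start Invited Talk → 2
08:45 end Tutorial Chat → 1
08:45 start Panel Discussion → 2
09:00 start Plenary Block → 3
11:15 end Invited Talk → 2
11:30 end Plenary Block → 1
12:00 end Panel Discussion → 0
14:30 start Keynote Chat → 1
14:45 start Tutorial Address → 2
15:15 start Lightning Presentation → 3
16:15 end Lightning Presentation → 2
16:45 end Keynote Chat → 1
18:00 start Sponsor Presentation → 2
18:15 end Tutorial Address → 1
20:45 end Sponsor Presentation → 0
Peak is 3, at 09:00 (Invited Talk, Panel Discussion, Plenary Block).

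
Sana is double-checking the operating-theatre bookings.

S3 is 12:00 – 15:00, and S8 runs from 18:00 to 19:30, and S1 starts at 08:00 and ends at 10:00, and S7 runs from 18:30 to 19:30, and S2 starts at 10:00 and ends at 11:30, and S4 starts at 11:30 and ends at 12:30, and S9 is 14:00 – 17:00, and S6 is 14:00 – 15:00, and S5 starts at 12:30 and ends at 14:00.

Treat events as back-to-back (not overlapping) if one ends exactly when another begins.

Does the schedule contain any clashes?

Sorted by start: S1, S2, S4, S3, S5, S6, S9, S8, S7.
S2 starts exactly when S1 ends (back-to-back, no overlap), so S1 has no further overlaps.
S4 starts exactly when S2 ends (back-to-back, no overlap), so S2 has no further overlaps.
S3 starts before S4 ends → S4 and S3 overlap.
That's a conflict, so the schedule is not conflict-free.

Yes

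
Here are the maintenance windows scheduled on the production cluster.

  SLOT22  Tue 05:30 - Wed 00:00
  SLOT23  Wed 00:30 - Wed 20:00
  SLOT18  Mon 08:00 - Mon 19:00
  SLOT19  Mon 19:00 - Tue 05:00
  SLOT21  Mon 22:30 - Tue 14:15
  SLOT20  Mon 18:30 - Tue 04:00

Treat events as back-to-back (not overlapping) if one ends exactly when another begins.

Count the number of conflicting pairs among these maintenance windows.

5

Check each pair: they overlap iff neither finishes before the other starts.
Sorted by start: SLOT18, SLOT20, SLOT19, SLOT21, SLOT22, SLOT23.
SLOT20 starts before SLOT18 ends → SLOT18 and SLOT20 overlap.
SLOT19 starts exactly when SLOT18 ends (back-to-back, no overlap), so nothing later overlaps SLOT18 either.
SLOT19 starts before SLOT20 ends → SLOT20 and SLOT19 overlap.
SLOT21 starts before SLOT20 ends → SLOT20 and SLOT21 overlap.
SLOT22 starts after SLOT20 ends, so nothing later overlaps SLOT20 either.
SLOT21 starts before SLOT19 ends → SLOT19 and SLOT21 overlap.
SLOT22 starts after SLOT19 ends, so nothing later overlaps SLOT19 either.
SLOT22 starts before SLOT21 ends → SLOT21 and SLOT22 overlap.
SLOT23 starts after SLOT21 ends.
SLOT23 starts after SLOT22 ends.
Overlapping pairs: SLOT18 & SLOT20, SLOT19 & SLOT20, SLOT19 & SLOT21, SLOT20 & SLOT21, SLOT21 & SLOT22 — 5 in total.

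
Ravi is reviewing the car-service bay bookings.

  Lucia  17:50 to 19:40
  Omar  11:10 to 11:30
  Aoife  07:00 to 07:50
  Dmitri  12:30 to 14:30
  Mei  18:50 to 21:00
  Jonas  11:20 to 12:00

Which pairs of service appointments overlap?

Sorted by start: Aoife, Omar, Jonas, Dmitri, Lucia, Mei.
Omar starts after Aoife ends — done with Aoife.
Jonas starts before Omar ends → Omar and Jonas overlap.
Dmitri starts after Omar ends — done with Omar.
Dmitri starts after Jonas ends — done with Jonas.
Lucia starts after Dmitri ends — done with Dmitri.
Mei starts before Lucia ends → Lucia and Mei overlap.

Jonas & Omar, Lucia & Mei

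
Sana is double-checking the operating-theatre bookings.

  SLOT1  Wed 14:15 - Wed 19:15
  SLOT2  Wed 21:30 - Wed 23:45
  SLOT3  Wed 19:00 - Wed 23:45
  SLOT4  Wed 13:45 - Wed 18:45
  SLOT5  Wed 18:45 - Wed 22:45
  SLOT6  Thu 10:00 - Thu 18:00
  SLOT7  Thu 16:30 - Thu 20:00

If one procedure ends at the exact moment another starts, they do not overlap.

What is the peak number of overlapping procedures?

3

Walk through starts and ends in time order (an end at T is processed before a start at T):
Wed 13:45 start SLOT4 → 1
Wed 14:15 start SLOT1 → 2
Wed 18:45 end SLOT4 → 1
Wed 18:45 start SLOT5 → 2
Wed 19:00 start SLOT3 → 3
Wed 19:15 end SLOT1 → 2
Wed 21:30 start SLOT2 → 3
Wed 22:45 end SLOT5 → 2
Wed 23:45 end SLOT2 → 1
Wed 23:45 end SLOT3 → 0
Thu 10:00 start SLOT6 → 1
Thu 16:30 start SLOT7 → 2
Thu 18:00 end SLOT6 → 1
Thu 20:00 end SLOT7 → 0
Peak is 3, at Wed 19:00 (SLOT1, SLOT3, SLOT5).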